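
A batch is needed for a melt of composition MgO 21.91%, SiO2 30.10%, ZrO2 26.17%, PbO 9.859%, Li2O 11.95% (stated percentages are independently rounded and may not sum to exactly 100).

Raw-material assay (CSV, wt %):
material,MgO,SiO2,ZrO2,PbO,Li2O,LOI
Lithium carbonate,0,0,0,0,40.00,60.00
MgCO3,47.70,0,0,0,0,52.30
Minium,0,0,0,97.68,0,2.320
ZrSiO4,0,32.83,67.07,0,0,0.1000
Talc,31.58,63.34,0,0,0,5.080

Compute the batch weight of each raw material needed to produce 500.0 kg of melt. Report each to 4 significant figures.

Mid-chain values appear, with 4-significant-figure rounding, as written; each numeric step holds full float precision in all steps; a single rounding finalizes every reported number. All derived quantities, which include the totals, glass mass, the five compositions, the yield, LOI, are recomputed in full float precision, as given in question or answer, starting from the weights for 500.0 kg of glass.
Per-oxide target masses for 500.0 kg melt:
  MgO: 21.91% × 500.0 = 109.6 kg
  SiO2: 30.10% × 500.0 = 150.5 kg
  ZrO2: 26.17% × 500.0 = 130.8 kg
  PbO: 9.859% × 500.0 = 49.30 kg
  Li2O: 11.95% × 500.0 = 59.75 kg
A balance pass over the oxides, working from each reported weight, per the basis as stated (every target is met by its sum exact up to rounding of places):
  MgO: 139.3·0.4770 + 136.5·0.3158 = 109.6 kg (target 109.6 kg)
  SiO2: 195.1·0.3283 + 136.5·0.6334 = 150.5 kg (target 150.5 kg)
  ZrO2: 195.1·0.6707 = 130.9 kg (target 130.8 kg)
  PbO: 50.47·0.9768 = 49.30 kg (target 49.30 kg)
  Li2O: 149.4·0.4000 = 59.76 kg (target 59.75 kg)
Consistency of the glass mass: total charge less LOI = 500.0 kg (targets for the oxides total 499.9 kg; with the basis standing at 500.0 kg — rounding explains the deltas).
Adding the batch up: Σ batch = 670.8 kg; LOI removed, Σ of batch·LOI: 170.8 kg; yield: glass divided by total = 74.54%.

Batch per 500.0 kg melt:
  Lithium carbonate: 149.4 kg
  MgCO3: 139.3 kg
  Minium: 50.47 kg
  ZrSiO4: 195.1 kg
  Talc: 136.5 kg
Total batch = 670.8 kg; LOI loss = 170.8 kg; yield = 74.54%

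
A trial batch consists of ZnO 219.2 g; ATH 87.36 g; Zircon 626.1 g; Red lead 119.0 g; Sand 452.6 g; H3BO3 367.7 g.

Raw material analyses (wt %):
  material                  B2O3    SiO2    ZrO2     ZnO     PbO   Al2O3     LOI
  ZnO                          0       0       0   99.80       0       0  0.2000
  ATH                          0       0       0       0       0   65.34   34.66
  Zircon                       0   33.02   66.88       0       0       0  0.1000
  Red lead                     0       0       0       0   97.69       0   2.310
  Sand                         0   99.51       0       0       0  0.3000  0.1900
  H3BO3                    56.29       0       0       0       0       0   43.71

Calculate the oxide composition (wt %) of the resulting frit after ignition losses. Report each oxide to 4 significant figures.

Glass mass = 1676 g (batch 1872 − LOI 195.7).
Composition: B2O3 12.35%, SiO2 39.20%, ZrO2 24.98%, ZnO 13.05%, PbO 6.935%, Al2O3 3.486%

Working values are printed, rounded to four significant figures, within the worked lines. Every computation holds exact precision throughout — every reported number is rounded exactly once; derived quantities (glass mass, yield, LOI, the six compositions, the totals) are rebuilt using the weight values on 1676 g of glass in full float precision exactly as shown in problem or answer.
What the batch supplies per oxide:
  B2O3: 367.7·0.5629 = 207.0 g
  SiO2: 626.1·0.3302 + 452.6·0.9951 = 657.1 g
  ZrO2: 626.1·0.6688 = 418.7 g
  ZnO: 219.2·0.9980 = 218.8 g
  PbO: 119.0·0.9769 = 116.3 g
  Al2O3: 87.36·0.6534 + 452.6·0.003000 = 58.44 g
LOI: 219.2·0.002000 + 87.36·0.3466 + 626.1·0.001000 + 119.0·0.02310 + 452.6·0.001900 + 367.7·0.4371 = 195.7 g
batch − LOI leaves glass = 1872 − 195.7 = 1676 g (consistent with Σ oxide mass)
wt % = 100 × oxide mass / glass mass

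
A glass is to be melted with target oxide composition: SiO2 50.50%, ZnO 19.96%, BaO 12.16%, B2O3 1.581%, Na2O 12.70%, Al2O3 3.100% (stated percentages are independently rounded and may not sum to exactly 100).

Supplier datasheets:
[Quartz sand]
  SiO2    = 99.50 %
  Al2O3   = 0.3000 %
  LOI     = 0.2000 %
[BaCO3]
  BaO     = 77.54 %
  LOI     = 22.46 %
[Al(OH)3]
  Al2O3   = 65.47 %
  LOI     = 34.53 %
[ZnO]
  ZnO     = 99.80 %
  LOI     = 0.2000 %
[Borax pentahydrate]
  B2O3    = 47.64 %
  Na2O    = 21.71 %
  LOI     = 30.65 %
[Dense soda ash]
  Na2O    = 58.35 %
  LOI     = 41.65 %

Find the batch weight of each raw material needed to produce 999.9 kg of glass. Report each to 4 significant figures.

Batch per 999.9 kg glass:
  Quartz sand: 507.5 kg
  BaCO3: 156.8 kg
  Al(OH)3: 45.02 kg
  ZnO: 200.0 kg
  Borax pentahydrate: 33.18 kg
  Dense soda ash: 205.3 kg
Total batch = 1148 kg; LOI loss = 147.9 kg; yield = 87.12%

Values along the way are printed rounded off to 4 significant figures at each printed step. Each numeric step holds full float precision at every stage; every reported figure takes a single rounding — derived quantities, which include ignition loss, glass mass, yield, six oxide percentages, the totals, are re-derived in exact precision, precisely as stated by either problem or answer, from the batch weights on 999.9 kg of glass.
Oxide mass targets, per 999.9 kg glass:
  SiO2: 50.50% × 999.9 = 504.9 kg
  ZnO: 19.96% × 999.9 = 199.6 kg
  BaO: 12.16% × 999.9 = 121.6 kg
  B2O3: 1.581% × 999.9 = 15.81 kg
  Na2O: 12.70% × 999.9 = 127.0 kg
  Al2O3: 3.100% × 999.9 = 31.00 kg
A balance pass over the oxides, using the reported weights, on the stated basis (target by target, the sums agree inside rounding margins):
  SiO2: 507.5·0.9950 = 505.0 kg (target 504.9 kg)
  ZnO: 200.0·0.9980 = 199.6 kg (target 199.6 kg)
  BaO: 156.8·0.7754 = 121.6 kg (target 121.6 kg)
  B2O3: 33.18·0.4764 = 15.81 kg (target 15.81 kg)
  Na2O: 33.18·0.2171 + 205.3·0.5835 = 127.0 kg (target 127.0 kg)
  Al2O3: 507.5·0.003000 + 45.02·0.6547 = 31.00 kg (target 31.00 kg)
Glass mass check: whole batch net of LOI = 999.9 kg (targets for the oxides total 999.9 kg; versus the stated basis of 999.9 kg — deltas are rounding alone).
Summing the batch: Σ batch = 1148 kg; the LOI term Σ batch·LOI equals 147.9 kg; yield: glass divided by total = 87.12%.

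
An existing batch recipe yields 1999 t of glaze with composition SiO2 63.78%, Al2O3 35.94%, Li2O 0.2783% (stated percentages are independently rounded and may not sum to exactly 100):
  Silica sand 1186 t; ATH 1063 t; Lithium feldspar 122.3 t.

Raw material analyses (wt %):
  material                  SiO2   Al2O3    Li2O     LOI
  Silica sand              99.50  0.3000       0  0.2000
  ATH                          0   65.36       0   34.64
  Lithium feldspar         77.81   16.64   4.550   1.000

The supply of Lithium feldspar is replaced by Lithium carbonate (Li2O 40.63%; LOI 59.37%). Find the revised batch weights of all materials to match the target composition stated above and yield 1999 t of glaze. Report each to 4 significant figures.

Revised batch per 1999 t glaze:
  Silica sand: 1281 t
  ATH: 1093 t
  Lithium carbonate: 13.69 t
Total batch = 2388 t; LOI loss = 389.3 t

Rounding to 4 significant digits extends to each intermediate as shown. Each numeric step carries exact precision in every operation. Each reported result carries a single rounding. The derived quantities, including totals, glass mass, LOI, the three compositions, yield, are rebuilt from the batch weights on 1999 t of glass in full precision precisely as stated by question or answer.
The oxide mass targets at 1999 t glaze:
  SiO2: 63.78% × 1999 = 1275 t
  Al2O3: 35.94% × 1999 = 718.4 t
  Li2O: 0.2783% × 1999 = 5.563 t
Balance tally, oxide-wise, from the weights as reported, on the stated basis (each sum matches its target mass net of answer rounding effects):
  SiO2: 1281·0.9950 = 1275 t (target 1275 t)
  Al2O3: 1281·0.003000 + 1093·0.6536 = 718.2 t (target 718.4 t)
  Li2O: 13.69·0.4063 = 5.562 t (target 5.563 t)
Glass mass check: total charge less LOI = 1998 t (oxide target masses add up to 1999 t; against the stated basis, 1999 t — differing by rounding only).
Batch grand total — Σ batch = 2388 t; the LOI term Σ batch·LOI equals 389.3 t; yield: glass divided by total = 83.70%.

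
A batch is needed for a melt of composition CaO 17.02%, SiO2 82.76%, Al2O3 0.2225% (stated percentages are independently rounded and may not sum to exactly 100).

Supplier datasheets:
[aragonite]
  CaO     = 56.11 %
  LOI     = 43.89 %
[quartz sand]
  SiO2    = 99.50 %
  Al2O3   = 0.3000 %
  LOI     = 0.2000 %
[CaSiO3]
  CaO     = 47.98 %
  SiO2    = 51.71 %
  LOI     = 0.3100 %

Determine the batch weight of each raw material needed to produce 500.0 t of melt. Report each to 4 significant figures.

Batch per 500.0 t melt:
  aragonite: 77.55 t
  quartz sand: 370.8 t
  CaSiO3: 86.68 t
Total batch = 535.0 t; LOI loss = 35.05 t; yield = 93.45%

Mid-chain values are displayed, rounded to 4 significant digits, in the printout — each numeric step carries full precision at each step; every reported value takes a single rounding — the derived quantities are carried at full float precision (glass mass, ignition loss, three oxide percentages, the yield, totals) using the weight values for 500.0 t of glass, exactly as shown in the question or the answer.
The oxide mass targets at 500.0 t melt:
  CaO: 17.02% × 500.0 = 85.10 t
  SiO2: 82.76% × 500.0 = 413.8 t
  Al2O3: 0.2225% × 500.0 = 1.112 t
Balance tally, oxide-wise, with the batch weights as given, against the basis in use (every target is met by its sum modulo rounding of the values):
  CaO: 77.55·0.5611 + 86.68·0.4798 = 85.10 t (target 85.10 t)
  SiO2: 370.8·0.9950 + 86.68·0.5171 = 413.8 t (target 413.8 t)
  Al2O3: 370.8·0.003000 = 1.112 t (target 1.112 t)
Glass-mass sanity pass: batch Σ − ignition loss = 500.0 t (summing oxide targets gives 500.0 t; with the basis standing at 500.0 t — rounding explains the deltas).
Summing the batch: Σ batch = 535.0 t; LOI removed, Σ of batch·LOI: 35.05 t; the yield ratio, glass ÷ batch: 93.45%.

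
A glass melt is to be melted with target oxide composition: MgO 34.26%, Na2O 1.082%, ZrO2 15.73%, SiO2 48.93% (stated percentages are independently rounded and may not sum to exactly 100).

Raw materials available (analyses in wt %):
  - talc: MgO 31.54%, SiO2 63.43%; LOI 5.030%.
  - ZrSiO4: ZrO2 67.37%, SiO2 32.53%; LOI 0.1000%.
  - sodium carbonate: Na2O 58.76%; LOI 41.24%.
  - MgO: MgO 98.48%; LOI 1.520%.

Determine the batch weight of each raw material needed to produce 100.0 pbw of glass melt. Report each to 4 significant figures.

Working values are shown (rounded to four significant figures) across the worked steps. The whole derivation runs at exact precision in every operation; every reported result carries a single rounding; derived quantities, which include net glass mass, four oxide percentages, yield, the totals, ignition loss, are carried in full float precision, exactly as shown in the problem or answer text, starting from the weights per 100.0 pbw of glass.
Oxide-by-oxide targets in 100.0 pbw glass melt:
  MgO: 34.26% × 100.0 = 34.26 pbw
  Na2O: 1.082% × 100.0 = 1.082 pbw
  ZrO2: 15.73% × 100.0 = 15.73 pbw
  SiO2: 48.93% × 100.0 = 48.93 pbw
Per-oxide balance check on the weights just shown, relative to the basis at hand (sums match the target masses once rounding is allowed for):
  MgO: 65.17·0.3154 + 13.92·0.9848 = 34.26 pbw (target 34.26 pbw)
  Na2O: 1.841·0.5876 = 1.082 pbw (target 1.082 pbw)
  ZrO2: 23.35·0.6737 = 15.73 pbw (target 15.73 pbw)
  SiO2: 65.17·0.6343 + 23.35·0.3253 = 48.93 pbw (target 48.93 pbw)
Glass-mass bookkeeping: the batch minus its LOI: 100.0 pbw (the targets, summed, come to 100.0 pbw; the stated basis being 100.0 pbw — differing by rounding only).
Adding the batch up: Σ batch = 104.3 pbw; loss to ignition Σ batch·LOI = 4.272 pbw; yield = glass ÷ total batch = 95.90%.

Batch per 100.0 pbw glass melt:
  talc: 65.17 pbw
  ZrSiO4: 23.35 pbw
  sodium carbonate: 1.841 pbw
  MgO: 13.92 pbw
Total batch = 104.3 pbw; LOI loss = 4.272 pbw; yield = 95.90%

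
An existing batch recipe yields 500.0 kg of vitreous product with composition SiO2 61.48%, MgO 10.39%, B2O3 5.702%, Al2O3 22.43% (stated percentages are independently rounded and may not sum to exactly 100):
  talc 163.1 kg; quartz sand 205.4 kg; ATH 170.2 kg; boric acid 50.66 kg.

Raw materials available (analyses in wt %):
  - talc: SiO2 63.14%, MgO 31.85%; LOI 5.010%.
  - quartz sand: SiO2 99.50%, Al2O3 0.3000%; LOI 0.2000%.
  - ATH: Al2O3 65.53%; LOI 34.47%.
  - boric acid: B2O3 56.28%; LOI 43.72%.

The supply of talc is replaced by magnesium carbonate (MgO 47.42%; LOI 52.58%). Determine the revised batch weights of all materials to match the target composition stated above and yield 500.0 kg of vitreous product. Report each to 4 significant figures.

Revised batch per 500.0 kg vitreous product:
  magnesium carbonate: 109.6 kg
  quartz sand: 308.9 kg
  ATH: 169.7 kg
  boric acid: 50.66 kg
Total batch = 638.9 kg; LOI loss = 138.9 kg

All internal work carries full float precision in every operation; mid-chain values are shown, with 4-significant-figure rounding, alongside each step; each reported value receives exactly one rounding. All derived quantities, which include four oxide percentages, ignition loss, net glass mass, the totals, the yield, are rebuilt at exact precision, precisely as stated by the problem or the answer, starting from the weights at 500.0 kg of glass.
Target oxide masses per 500.0 kg vitreous product:
  SiO2: 61.48% × 500.0 = 307.4 kg
  MgO: 10.39% × 500.0 = 51.95 kg
  B2O3: 5.702% × 500.0 = 28.51 kg
  Al2O3: 22.43% × 500.0 = 112.2 kg
A balance pass over the oxides, applying the batch weights above, at the basis given (target by target, the sums agree inside rounding margins):
  SiO2: 308.9·0.9950 = 307.4 kg (target 307.4 kg)
  MgO: 109.6·0.4742 = 51.97 kg (target 51.95 kg)
  B2O3: 50.66·0.5628 = 28.51 kg (target 28.51 kg)
  Al2O3: 308.9·0.003000 + 169.7·0.6553 = 112.1 kg (target 112.2 kg)
Glass-mass closure: net batch after ignition = 500.0 kg (the Σ of target masses is 500.0 kg; against the stated basis, 500.0 kg — deltas are rounding alone).
Summing the batch: Σ batch = 638.9 kg; LOI removed, Σ of batch·LOI: 138.9 kg; yield: glass divided by total = 78.26%.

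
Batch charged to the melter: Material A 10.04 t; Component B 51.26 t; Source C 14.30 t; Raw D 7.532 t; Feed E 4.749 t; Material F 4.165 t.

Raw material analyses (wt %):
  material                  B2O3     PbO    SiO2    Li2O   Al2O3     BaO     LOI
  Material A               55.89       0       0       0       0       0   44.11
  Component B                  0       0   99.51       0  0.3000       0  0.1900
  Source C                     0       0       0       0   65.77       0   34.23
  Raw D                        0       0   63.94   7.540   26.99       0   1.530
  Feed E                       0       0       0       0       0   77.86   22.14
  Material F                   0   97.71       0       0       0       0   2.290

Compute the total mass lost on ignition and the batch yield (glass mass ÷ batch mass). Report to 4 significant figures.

Rounding to four significant digits applies to each mid-chain value as printed. All internal work maintains full precision at all times. Every reported result sees exactly one rounding — the derived quantities, which include the totals, the six compositions, LOI, net glass mass, yield, are rebuilt in exact precision, exactly as printed in the problem or the answer, starting from the weights at 81.36 t of glass.
Material-by-material LOI:
  Material A: 10.04 × 0.4411 = 4.429 t
  Component B: 51.26 × 0.001900 = 0.09739 t
  Source C: 14.30 × 0.3423 = 4.895 t
  Raw D: 7.532 × 0.01530 = 0.1152 t
  Feed E: 4.749 × 0.2214 = 1.051 t
  Material F: 4.165 × 0.02290 = 0.09538 t
Total LOI = 10.68 t
Glass = batch − LOI = 92.05 − 10.68 = 81.36 t

LOI loss = 10.68 t; glass = 81.36 t; yield = 88.39%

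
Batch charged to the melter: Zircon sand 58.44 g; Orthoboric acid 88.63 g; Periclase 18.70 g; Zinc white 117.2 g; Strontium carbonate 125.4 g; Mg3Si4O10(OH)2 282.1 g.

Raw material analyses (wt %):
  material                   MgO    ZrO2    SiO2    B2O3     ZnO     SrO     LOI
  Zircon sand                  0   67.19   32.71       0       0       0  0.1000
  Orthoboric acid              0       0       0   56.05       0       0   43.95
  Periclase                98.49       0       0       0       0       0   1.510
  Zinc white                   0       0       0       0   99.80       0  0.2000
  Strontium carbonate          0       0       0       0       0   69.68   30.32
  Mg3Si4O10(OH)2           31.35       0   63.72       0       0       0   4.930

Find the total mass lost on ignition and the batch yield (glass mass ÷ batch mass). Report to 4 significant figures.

LOI loss = 91.46 g; glass = 599.0 g; yield = 86.75%

Working values are printed rounded to four significant digits across the worked steps; all internal work holds full float precision in every operation — every reported result is rounded only once; all derived quantities (glass mass, yield, six oxide percentages, totals, LOI) are computed from the batch weights per 599.0 g of glass at full precision, as set out in the question or the answer.
LOI of each material in turn:
  Zircon sand: 58.44 × 0.001000 = 0.05844 g
  Orthoboric acid: 88.63 × 0.4395 = 38.95 g
  Periclase: 18.70 × 0.01510 = 0.2824 g
  Zinc white: 117.2 × 0.002000 = 0.2344 g
  Strontium carbonate: 125.4 × 0.3032 = 38.02 g
  Mg3Si4O10(OH)2: 282.1 × 0.04930 = 13.91 g
Total LOI = 91.46 g
Glass = batch − LOI = 690.5 − 91.46 = 599.0 g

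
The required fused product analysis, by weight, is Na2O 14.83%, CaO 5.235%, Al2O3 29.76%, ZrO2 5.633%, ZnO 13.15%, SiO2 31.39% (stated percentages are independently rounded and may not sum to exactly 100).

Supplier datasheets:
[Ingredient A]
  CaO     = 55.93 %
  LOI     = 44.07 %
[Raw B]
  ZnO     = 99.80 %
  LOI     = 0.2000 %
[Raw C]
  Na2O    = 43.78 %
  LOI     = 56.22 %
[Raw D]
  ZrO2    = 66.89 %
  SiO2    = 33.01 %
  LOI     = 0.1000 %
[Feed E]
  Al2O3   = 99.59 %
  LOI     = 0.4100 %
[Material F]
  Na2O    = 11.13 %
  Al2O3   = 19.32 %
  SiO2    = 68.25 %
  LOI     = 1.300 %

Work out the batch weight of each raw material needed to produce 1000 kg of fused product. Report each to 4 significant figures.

All internal work keeps full float precision all the way through. Mid-chain values are displayed rounded to 4 significant digits as written. A single rounding finalizes each reported figure — derived quantities, including net glass mass, totals, ignition loss, the six compositions, yield, are recomputed starting from the weights for 1000 kg of glass in full precision, exactly as printed in question or answer.
Oxide mass targets, per 1000 kg fused product:
  Na2O: 14.83% × 1000 = 148.3 kg
  CaO: 5.235% × 1000 = 52.35 kg
  Al2O3: 29.76% × 1000 = 297.6 kg
  ZrO2: 5.633% × 1000 = 56.33 kg
  ZnO: 13.15% × 1000 = 131.5 kg
  SiO2: 31.39% × 1000 = 313.9 kg
Checking each oxide sum on the weights just shown, versus the basis set out (each sum matches its target mass net of answer rounding effects):
  Na2O: 232.2·0.4378 + 419.2·0.1113 = 148.3 kg (target 148.3 kg)
  CaO: 93.60·0.5593 = 52.35 kg (target 52.35 kg)
  Al2O3: 217.5·0.9959 + 419.2·0.1932 = 297.6 kg (target 297.6 kg)
  ZrO2: 84.21·0.6689 = 56.33 kg (target 56.33 kg)
  ZnO: 131.8·0.9980 = 131.5 kg (target 131.5 kg)
  SiO2: 84.21·0.3301 + 419.2·0.6825 = 313.9 kg (target 313.9 kg)
Auditing the glass mass value: batch Σ − ignition loss = 1000 kg (summing oxide targets gives 1000 kg; with the basis standing at 1000 kg — deltas are rounding alone).
Adding the batch up: Σ batch = 1179 kg; Σ batch·LOI gives LOI loss = 178.5 kg; yield = glass ÷ total batch = 84.86%.

Batch per 1000 kg fused product:
  Ingredient A: 93.60 kg
  Raw B: 131.8 kg
  Raw C: 232.2 kg
  Raw D: 84.21 kg
  Feed E: 217.5 kg
  Material F: 419.2 kg
Total batch = 1179 kg; LOI loss = 178.5 kg; yield = 84.86%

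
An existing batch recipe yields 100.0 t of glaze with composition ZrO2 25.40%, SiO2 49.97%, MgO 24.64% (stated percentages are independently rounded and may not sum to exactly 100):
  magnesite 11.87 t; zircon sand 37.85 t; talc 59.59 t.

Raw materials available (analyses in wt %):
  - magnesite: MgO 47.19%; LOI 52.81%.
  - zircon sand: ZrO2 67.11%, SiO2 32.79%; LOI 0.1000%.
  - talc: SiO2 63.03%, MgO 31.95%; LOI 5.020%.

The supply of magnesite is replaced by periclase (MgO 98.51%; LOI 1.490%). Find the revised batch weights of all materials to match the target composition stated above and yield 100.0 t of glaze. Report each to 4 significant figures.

Revised batch per 100.0 t glaze:
  periclase: 5.686 t
  zircon sand: 37.85 t
  talc: 59.59 t
Total batch = 103.1 t; LOI loss = 3.114 t

All arithmetic runs at full float precision throughout — working values are shown (rounded to four significant figures) in the printout; exactly one rounding goes into each reported number — derived quantities (totals, LOI, three oxide percentages, the yield, glass mass) are carried at full precision from the batch weights on 100.0 t of glass as given in the problem or the answer.
Target oxide masses per 100.0 t glaze:
  ZrO2: 25.40% × 100.0 = 25.40 t
  SiO2: 49.97% × 100.0 = 49.97 t
  MgO: 24.64% × 100.0 = 24.64 t
Oxide-by-oxide audit on the weights just shown, against the basis in use (summed amounts equal target values inside rounding margins):
  ZrO2: 37.85·0.6711 = 25.40 t (target 25.40 t)
  SiO2: 37.85·0.3279 + 59.59·0.6303 = 49.97 t (target 49.97 t)
  MgO: 5.686·0.9851 + 59.59·0.3195 = 24.64 t (target 24.64 t)
Glass mass check: batch total minus LOI = 100.0 t (summing oxide targets gives 100.0 t; basis as stated: 100.0 t — gaps are rounding artifacts).
Total batch = Σ batch = 103.1 t; the LOI term Σ batch·LOI equals 3.114 t; as yield: glass ÷ batch → 96.98%.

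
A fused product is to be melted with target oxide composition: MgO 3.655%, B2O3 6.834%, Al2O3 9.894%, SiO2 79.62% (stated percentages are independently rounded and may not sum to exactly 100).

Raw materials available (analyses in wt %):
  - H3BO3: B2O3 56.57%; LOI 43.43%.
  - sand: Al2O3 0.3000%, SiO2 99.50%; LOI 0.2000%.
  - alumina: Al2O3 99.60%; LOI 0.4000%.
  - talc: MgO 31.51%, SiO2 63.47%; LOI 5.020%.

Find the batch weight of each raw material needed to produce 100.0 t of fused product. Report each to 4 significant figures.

Each numeric step carries full float precision through every step — values along the way appear rounded off to 4 significant figures when written out. Each reported number carries a single rounding — all derived quantities, which include totals, four oxide percentages, the yield, glass mass, LOI, are recomputed at full precision, as given in question or answer, using the weight values on 100.0 t of glass.
The oxide mass targets at 100.0 t fused product:
  MgO: 3.655% × 100.0 = 3.655 t
  B2O3: 6.834% × 100.0 = 6.834 t
  Al2O3: 9.894% × 100.0 = 9.894 t
  SiO2: 79.62% × 100.0 = 79.62 t
Mass-balance tally per oxide on the weights just shown, at the basis given (oxide sums agree with the targets inside rounding margins):
  MgO: 11.60·0.3151 = 3.655 t (target 3.655 t)
  B2O3: 12.08·0.5657 = 6.834 t (target 6.834 t)
  Al2O3: 72.62·0.003000 + 9.715·0.9960 = 9.894 t (target 9.894 t)
  SiO2: 72.62·0.9950 + 11.60·0.6347 = 79.62 t (target 79.62 t)
The glass-mass cross-check: net batch after ignition = 100.0 t (per-oxide target masses sum to 100.0 t; the stated basis being 100.0 t — rounding explains the deltas).
Total batch = Σ batch = 106.0 t; loss to ignition Σ batch·LOI = 6.013 t; glass ÷ batch gives a yield of 94.33%.

Batch per 100.0 t fused product:
  H3BO3: 12.08 t
  sand: 72.62 t
  alumina: 9.715 t
  talc: 11.60 t
Total batch = 106.0 t; LOI loss = 6.013 t; yield = 94.33%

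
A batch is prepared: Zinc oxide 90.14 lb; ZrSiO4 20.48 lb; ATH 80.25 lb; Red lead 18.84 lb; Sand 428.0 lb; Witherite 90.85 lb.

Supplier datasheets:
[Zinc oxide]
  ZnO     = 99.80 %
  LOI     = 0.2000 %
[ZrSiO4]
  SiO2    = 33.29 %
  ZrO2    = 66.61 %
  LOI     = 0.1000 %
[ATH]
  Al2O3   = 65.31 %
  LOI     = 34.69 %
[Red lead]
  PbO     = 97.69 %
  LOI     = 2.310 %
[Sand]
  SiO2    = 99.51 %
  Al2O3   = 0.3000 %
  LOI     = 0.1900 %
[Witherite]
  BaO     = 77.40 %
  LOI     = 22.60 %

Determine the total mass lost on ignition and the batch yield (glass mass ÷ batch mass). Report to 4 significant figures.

Mid-chain values appear, rounded to four significant digits, on the page; each numeric step holds full float precision from start to finish; each reported number undergoes a single rounding. The derived quantities (yield, the totals, LOI, glass mass, the six compositions) are re-derived from the weighed amounts at 678.7 lb of glass at full precision as set out in either problem or answer.
LOI of each material in turn:
  Zinc oxide: 90.14 × 0.002000 = 0.1803 lb
  ZrSiO4: 20.48 × 0.001000 = 0.02048 lb
  ATH: 80.25 × 0.3469 = 27.84 lb
  Red lead: 18.84 × 0.02310 = 0.4352 lb
  Sand: 428.0 × 0.001900 = 0.8132 lb
  Witherite: 90.85 × 0.2260 = 20.53 lb
Total LOI = 49.82 lb
Glass = batch − LOI = 728.6 − 49.82 = 678.7 lb

LOI loss = 49.82 lb; glass = 678.7 lb; yield = 93.16%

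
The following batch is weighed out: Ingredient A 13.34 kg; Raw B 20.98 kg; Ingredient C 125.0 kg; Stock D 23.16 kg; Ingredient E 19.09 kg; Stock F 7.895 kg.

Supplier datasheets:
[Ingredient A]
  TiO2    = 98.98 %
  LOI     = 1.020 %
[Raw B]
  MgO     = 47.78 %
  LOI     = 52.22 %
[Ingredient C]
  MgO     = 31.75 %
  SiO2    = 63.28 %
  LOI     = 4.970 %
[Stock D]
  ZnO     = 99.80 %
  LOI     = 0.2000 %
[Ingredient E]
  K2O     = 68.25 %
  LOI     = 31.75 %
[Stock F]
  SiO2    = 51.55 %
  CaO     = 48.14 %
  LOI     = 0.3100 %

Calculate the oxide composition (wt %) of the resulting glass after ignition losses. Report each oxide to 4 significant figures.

The working math keeps exact precision in every operation; mid-chain values are shown rounded off to 4 significant figures within the worked lines; every reported value takes exactly one rounding; all derived quantities (ignition loss, the totals, net glass mass, six oxide percentages, the yield) are rebuilt using the weight values at 186.0 kg of glass in full float precision as set out in problem or answer.
What the batch supplies per oxide:
  K2O: 19.09·0.6825 = 13.03 kg
  ZnO: 23.16·0.9980 = 23.11 kg
  MgO: 20.98·0.4778 + 125.0·0.3175 = 49.71 kg
  TiO2: 13.34·0.9898 = 13.20 kg
  SiO2: 125.0·0.6328 + 7.895·0.5155 = 83.17 kg
  CaO: 7.895·0.4814 = 3.801 kg
LOI: 13.34·0.01020 + 20.98·0.5222 + 125.0·0.04970 + 23.16·0.002000 + 19.09·0.3175 + 7.895·0.003100 = 23.44 kg
Net of LOI, the glass mass = 209.5 − 23.44 = 186.0 kg (the oxide masses sum to this)
each oxide over glass, ×100, is wt %

Glass mass = 186.0 kg (batch 209.5 − LOI 23.44).
Composition: K2O 7.004%, ZnO 12.42%, MgO 26.72%, TiO2 7.098%, SiO2 44.71%, CaO 2.043%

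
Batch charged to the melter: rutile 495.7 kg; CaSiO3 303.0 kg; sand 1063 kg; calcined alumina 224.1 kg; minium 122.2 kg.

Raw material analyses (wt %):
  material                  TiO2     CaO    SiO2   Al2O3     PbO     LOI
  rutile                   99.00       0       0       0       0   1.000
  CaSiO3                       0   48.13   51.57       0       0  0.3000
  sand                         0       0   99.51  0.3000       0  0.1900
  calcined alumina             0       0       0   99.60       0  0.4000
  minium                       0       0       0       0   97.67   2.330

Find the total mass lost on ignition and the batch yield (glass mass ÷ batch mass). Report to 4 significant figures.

LOI loss = 11.63 kg; glass = 2196 kg; yield = 99.47%

Each numeric step maintains full precision in all steps — values along the way are shown with 4-significant-digit rounding across the worked steps. Every reported figure is rounded just once — all derived quantities, which include net glass mass, the yield, totals, the five compositions, LOI, are rebuilt at full float precision, exactly as shown in the question or the answer, starting from the weights for 2196 kg of glass.
LOI of each material in turn:
  rutile: 495.7 × 0.01000 = 4.957 kg
  CaSiO3: 303.0 × 0.003000 = 0.9090 kg
  sand: 1063 × 0.001900 = 2.020 kg
  calcined alumina: 224.1 × 0.004000 = 0.8964 kg
  minium: 122.2 × 0.02330 = 2.847 kg
Total LOI = 11.63 kg
Glass = batch − LOI = 2208 − 11.63 = 2196 kg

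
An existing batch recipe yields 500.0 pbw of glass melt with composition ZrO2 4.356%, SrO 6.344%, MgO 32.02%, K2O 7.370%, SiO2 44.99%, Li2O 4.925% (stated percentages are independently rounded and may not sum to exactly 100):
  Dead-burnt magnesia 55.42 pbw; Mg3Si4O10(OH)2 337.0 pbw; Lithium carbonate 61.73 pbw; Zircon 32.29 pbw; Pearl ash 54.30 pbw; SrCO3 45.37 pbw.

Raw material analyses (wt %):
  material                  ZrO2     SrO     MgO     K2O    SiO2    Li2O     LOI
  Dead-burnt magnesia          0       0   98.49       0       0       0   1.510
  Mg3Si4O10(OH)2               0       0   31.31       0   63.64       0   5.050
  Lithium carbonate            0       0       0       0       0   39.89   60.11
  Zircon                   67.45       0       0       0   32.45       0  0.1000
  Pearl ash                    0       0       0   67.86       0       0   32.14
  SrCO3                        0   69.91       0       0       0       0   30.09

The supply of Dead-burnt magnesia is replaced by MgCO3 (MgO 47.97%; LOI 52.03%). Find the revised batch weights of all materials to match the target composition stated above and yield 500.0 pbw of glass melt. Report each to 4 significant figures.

Revised batch per 500.0 pbw glass melt:
  MgCO3: 113.8 pbw
  Mg3Si4O10(OH)2: 337.0 pbw
  Lithium carbonate: 61.73 pbw
  Zircon: 32.29 pbw
  Pearl ash: 54.30 pbw
  SrCO3: 45.37 pbw
Total batch = 644.5 pbw; LOI loss = 144.5 pbw

Intermediates are displayed rounded off to 4 significant digits in the working. Every computation maintains full precision throughout; each reported number is rounded just once; derived quantities are carried at full float precision (the totals, ignition loss, six oxide percentages, glass mass, yield) starting from the weights at 500.0 pbw of glass exactly as shown in the problem or answer text.
The oxide mass targets at 500.0 pbw glass melt:
  ZrO2: 4.356% × 500.0 = 21.78 pbw
  SrO: 6.344% × 500.0 = 31.72 pbw
  MgO: 32.02% × 500.0 = 160.1 pbw
  K2O: 7.370% × 500.0 = 36.85 pbw
  SiO2: 44.99% × 500.0 = 225.0 pbw
  Li2O: 4.925% × 500.0 = 24.62 pbw
Per-oxide balance check per the reported batch figures, on the stated basis (each sum matches its target mass up to rounding of the answer):
  ZrO2: 32.29·0.6745 = 21.78 pbw (target 21.78 pbw)
  SrO: 45.37·0.6991 = 31.72 pbw (target 31.72 pbw)
  MgO: 113.8·0.4797 + 337.0·0.3131 = 160.1 pbw (target 160.1 pbw)
  K2O: 54.30·0.6786 = 36.85 pbw (target 36.85 pbw)
  SiO2: 337.0·0.6364 + 32.29·0.3245 = 224.9 pbw (target 225.0 pbw)
  Li2O: 61.73·0.3989 = 24.62 pbw (target 24.62 pbw)
Mass balance on the glass: Σ batch − LOI loss = 500.0 pbw (the targets, summed, come to 500.0 pbw; versus the stated basis of 500.0 pbw — any gap is answer rounding).
Batch grand total — Σ batch = 644.5 pbw; loss to ignition Σ batch·LOI = 144.5 pbw; as yield: glass ÷ batch → 77.58%.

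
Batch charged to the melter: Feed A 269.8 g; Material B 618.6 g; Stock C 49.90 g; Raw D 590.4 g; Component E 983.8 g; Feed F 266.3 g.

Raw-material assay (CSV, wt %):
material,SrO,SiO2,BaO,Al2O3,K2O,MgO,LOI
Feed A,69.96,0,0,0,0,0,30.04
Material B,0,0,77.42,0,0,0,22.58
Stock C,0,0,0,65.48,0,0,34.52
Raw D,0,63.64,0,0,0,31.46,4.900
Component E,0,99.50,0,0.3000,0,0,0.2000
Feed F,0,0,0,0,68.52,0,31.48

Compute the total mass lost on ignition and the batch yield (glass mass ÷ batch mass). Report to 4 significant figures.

Each numeric step carries full precision in all steps. In-progress results are displayed, rounded to 4 significant digits, between the steps. Every reported figure is rounded a single time. All derived quantities are rebuilt using the weight values for 2426 g of glass in full float precision (the yield, the six compositions, totals, LOI, net glass mass) exactly as shown in problem or answer.
Material-by-material LOI:
  Feed A: 269.8 × 0.3004 = 81.05 g
  Material B: 618.6 × 0.2258 = 139.7 g
  Stock C: 49.90 × 0.3452 = 17.23 g
  Raw D: 590.4 × 0.04900 = 28.93 g
  Component E: 983.8 × 0.002000 = 1.968 g
  Feed F: 266.3 × 0.3148 = 83.83 g
Total LOI = 352.7 g
Glass = batch − LOI = 2779 − 352.7 = 2426 g

LOI loss = 352.7 g; glass = 2426 g; yield = 87.31%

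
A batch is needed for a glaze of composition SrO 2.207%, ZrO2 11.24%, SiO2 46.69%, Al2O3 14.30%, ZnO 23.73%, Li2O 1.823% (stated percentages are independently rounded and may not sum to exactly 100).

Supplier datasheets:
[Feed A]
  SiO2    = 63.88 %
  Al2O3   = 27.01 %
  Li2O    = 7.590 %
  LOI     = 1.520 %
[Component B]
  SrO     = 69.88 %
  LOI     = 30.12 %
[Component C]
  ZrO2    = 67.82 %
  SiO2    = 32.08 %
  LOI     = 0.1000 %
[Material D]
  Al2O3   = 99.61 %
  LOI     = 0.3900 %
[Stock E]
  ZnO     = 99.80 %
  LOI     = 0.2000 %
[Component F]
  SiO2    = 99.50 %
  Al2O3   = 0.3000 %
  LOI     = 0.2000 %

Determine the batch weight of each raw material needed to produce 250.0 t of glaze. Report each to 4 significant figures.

Batch per 250.0 t glaze:
  Feed A: 60.05 t
  Component B: 7.896 t
  Component C: 41.43 t
  Material D: 19.41 t
  Stock E: 59.44 t
  Component F: 65.40 t
Total batch = 253.6 t; LOI loss = 3.658 t; yield = 98.56%

All arithmetic carries exact precision through the solve. In-progress results appear rounded off to 4 significant digits when written out — exactly one rounding lands on every reported result. All derived quantities, which include yield, net glass mass, ignition loss, the six compositions, totals, are re-derived at full precision, exactly as printed in the problem or the answer, from the weighed amounts on 250.0 t of glass.
Oxide mass targets, per 250.0 t glaze:
  SrO: 2.207% × 250.0 = 5.518 t
  ZrO2: 11.24% × 250.0 = 28.10 t
  SiO2: 46.69% × 250.0 = 116.7 t
  Al2O3: 14.30% × 250.0 = 35.75 t
  ZnO: 23.73% × 250.0 = 59.32 t
  Li2O: 1.823% × 250.0 = 4.558 t
Balance tally, oxide-wise, per the reported batch figures, on the stated basis (target by target, the sums agree given rounding of the digits):
  SrO: 7.896·0.6988 = 5.518 t (target 5.518 t)
  ZrO2: 41.43·0.6782 = 28.10 t (target 28.10 t)
  SiO2: 60.05·0.6388 + 41.43·0.3208 + 65.40·0.9950 = 116.7 t (target 116.7 t)
  Al2O3: 60.05·0.2701 + 19.41·0.9961 + 65.40·0.003000 = 35.75 t (target 35.75 t)
  ZnO: 59.44·0.9980 = 59.32 t (target 59.32 t)
  Li2O: 60.05·0.07590 = 4.558 t (target 4.558 t)
Glass-mass closure: batch total minus LOI = 250.0 t (the Σ of target masses is 250.0 t; versus the stated basis of 250.0 t — deltas are rounding alone).
Batch total: Σ batch = 253.6 t; loss to ignition Σ batch·LOI = 3.658 t; yield: glass divided by total = 98.56%.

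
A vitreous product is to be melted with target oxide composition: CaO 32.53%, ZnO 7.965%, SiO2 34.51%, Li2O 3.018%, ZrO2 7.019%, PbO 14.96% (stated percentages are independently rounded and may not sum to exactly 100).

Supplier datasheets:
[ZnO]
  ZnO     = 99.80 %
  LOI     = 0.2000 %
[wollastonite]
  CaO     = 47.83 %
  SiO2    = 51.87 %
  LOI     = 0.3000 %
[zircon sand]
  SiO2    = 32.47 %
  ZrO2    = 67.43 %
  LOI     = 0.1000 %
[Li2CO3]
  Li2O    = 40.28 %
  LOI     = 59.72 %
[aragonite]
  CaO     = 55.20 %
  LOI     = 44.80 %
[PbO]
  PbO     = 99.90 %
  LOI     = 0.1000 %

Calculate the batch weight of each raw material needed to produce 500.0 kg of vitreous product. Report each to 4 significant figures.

Working values are shown with 4-significant-digit rounding on the page — all arithmetic keeps full float precision end to end — each reported number is rounded exactly once — derived quantities, which include the yield, totals, the six compositions, ignition loss, net glass mass, are re-derived in full float precision, as set out in question or answer, from the batch weights per 500.0 kg of glass.
Oxide-by-oxide targets in 500.0 kg vitreous product:
  CaO: 32.53% × 500.0 = 162.6 kg
  ZnO: 7.965% × 500.0 = 39.83 kg
  SiO2: 34.51% × 500.0 = 172.6 kg
  Li2O: 3.018% × 500.0 = 15.09 kg
  ZrO2: 7.019% × 500.0 = 35.10 kg
  PbO: 14.96% × 500.0 = 74.80 kg
Checking each oxide sum working from each reported weight, relative to the basis at hand (sum by sum, the targets are met within answer rounding):
  CaO: 300.1·0.4783 + 34.64·0.5520 = 162.7 kg (target 162.6 kg)
  ZnO: 39.90·0.9980 = 39.82 kg (target 39.83 kg)
  SiO2: 300.1·0.5187 + 52.05·0.3247 = 172.6 kg (target 172.6 kg)
  Li2O: 37.46·0.4028 = 15.09 kg (target 15.09 kg)
  ZrO2: 52.05·0.6743 = 35.10 kg (target 35.10 kg)
  PbO: 74.87·0.9990 = 74.80 kg (target 74.80 kg)
Glass-mass closure: total batch − LOI = 500.0 kg (oxide target masses add up to 500.0 kg; versus the stated basis of 500.0 kg — rounding explains the deltas).
Batch grand total — Σ batch = 539.0 kg; LOI loss = Σ batch·LOI = 39.00 kg; the yield ratio, glass ÷ batch: 92.77%.

Batch per 500.0 kg vitreous product:
  ZnO: 39.90 kg
  wollastonite: 300.1 kg
  zircon sand: 52.05 kg
  Li2CO3: 37.46 kg
  aragonite: 34.64 kg
  PbO: 74.87 kg
Total batch = 539.0 kg; LOI loss = 39.00 kg; yield = 92.77%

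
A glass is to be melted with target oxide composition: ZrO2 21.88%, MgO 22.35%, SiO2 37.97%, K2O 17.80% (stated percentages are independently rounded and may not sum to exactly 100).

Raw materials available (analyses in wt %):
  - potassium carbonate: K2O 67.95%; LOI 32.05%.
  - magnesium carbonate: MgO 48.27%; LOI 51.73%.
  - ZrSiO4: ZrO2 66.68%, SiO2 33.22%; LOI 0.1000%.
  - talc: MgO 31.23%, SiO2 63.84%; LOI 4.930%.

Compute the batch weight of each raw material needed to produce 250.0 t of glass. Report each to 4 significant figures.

Batch per 250.0 t glass:
  potassium carbonate: 65.49 t
  magnesium carbonate: 47.17 t
  ZrSiO4: 82.03 t
  talc: 106.0 t
Total batch = 300.7 t; LOI loss = 50.70 t; yield = 83.14%

Values along the way are displayed, with 4-significant-digit rounding, at each printed step. The working math keeps full precision all the way through — every reported number includes exactly one rounding; the derived quantities (four oxide percentages, LOI, the totals, glass mass, yield) are computed from the batch weights for 250.0 t of glass in full precision as they appear in the problem or the answer.
Oxide mass targets, per 250.0 t glass:
  ZrO2: 21.88% × 250.0 = 54.70 t
  MgO: 22.35% × 250.0 = 55.88 t
  SiO2: 37.97% × 250.0 = 94.92 t
  K2O: 17.80% × 250.0 = 44.50 t
Per-oxide balance check given the weights on record, at the basis given (summed amounts equal target values once rounding is allowed for):
  ZrO2: 82.03·0.6668 = 54.70 t (target 54.70 t)
  MgO: 47.17·0.4827 + 106.0·0.3123 = 55.87 t (target 55.88 t)
  SiO2: 82.03·0.3322 + 106.0·0.6384 = 94.92 t (target 94.92 t)
  K2O: 65.49·0.6795 = 44.50 t (target 44.50 t)
Auditing the glass mass value: batch total minus LOI = 250.0 t (oxide target masses add up to 250.0 t; against the stated basis, 250.0 t — differing by rounding only).
Adding the batch up: Σ batch = 300.7 t; the LOI term Σ batch·LOI equals 50.70 t; as yield: glass ÷ batch → 83.14%.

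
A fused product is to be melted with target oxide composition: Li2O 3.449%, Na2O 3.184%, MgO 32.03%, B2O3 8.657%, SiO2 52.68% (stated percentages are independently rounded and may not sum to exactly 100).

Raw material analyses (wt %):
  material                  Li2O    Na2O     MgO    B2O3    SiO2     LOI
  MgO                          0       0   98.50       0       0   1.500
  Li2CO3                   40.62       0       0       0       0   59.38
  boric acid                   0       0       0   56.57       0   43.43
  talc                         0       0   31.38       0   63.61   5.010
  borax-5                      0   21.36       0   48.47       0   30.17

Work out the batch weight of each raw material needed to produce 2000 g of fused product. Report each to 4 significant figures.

Batch per 2000 g fused product:
  MgO: 122.7 g
  Li2CO3: 169.8 g
  boric acid: 50.62 g
  talc: 1656 g
  borax-5: 298.1 g
Total batch = 2297 g; LOI loss = 297.6 g; yield = 87.05%

Values along the way are displayed rounded off to 4 significant digits when written out; the working math carries full float precision all the way through. Exactly one rounding lands on each reported number — all derived quantities (the five compositions, totals, yield, LOI, glass mass) are re-derived from the weighed amounts for 2000 g of glass in full float precision as written in the problem or the answer.
Per-oxide target masses for 2000 g fused product:
  Li2O: 3.449% × 2000 = 68.98 g
  Na2O: 3.184% × 2000 = 63.68 g
  MgO: 32.03% × 2000 = 640.6 g
  B2O3: 8.657% × 2000 = 173.1 g
  SiO2: 52.68% × 2000 = 1054 g
Oxide-by-oxide audit from the weights as reported, on the stated basis (target by target, the sums agree up to rounding of the answer):
  Li2O: 169.8·0.4062 = 68.97 g (target 68.98 g)
  Na2O: 298.1·0.2136 = 63.67 g (target 63.68 g)
  MgO: 122.7·0.9850 + 1656·0.3138 = 640.5 g (target 640.6 g)
  B2O3: 50.62·0.5657 + 298.1·0.4847 = 173.1 g (target 173.1 g)
  SiO2: 1656·0.6361 = 1053 g (target 1054 g)
Glass-mass sanity pass: Σ batch − LOI loss = 2000 g (the targets, summed, come to 2000 g; against the stated basis, 2000 g — rounding explains the deltas).
Total batch = Σ batch = 2297 g; loss to ignition Σ batch·LOI = 297.6 g; yield: glass divided by total = 87.05%.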